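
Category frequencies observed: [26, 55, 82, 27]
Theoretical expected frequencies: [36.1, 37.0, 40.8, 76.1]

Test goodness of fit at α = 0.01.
Chi-square goodness of fit test:
H₀: observed counts match expected distribution
H₁: observed counts differ from expected distribution
df = k - 1 = 3
χ² = Σ(O - E)²/E
   = (26 - 36.1)²/36.1 + (55 - 37.0)²/37.0 + (82 - 40.8)²/40.8 + (27 - 76.1)²/76.1
   = 2.826 + 8.757 + 41.604 + 31.680
   = 84.87
p-value < 0.0001

Since p-value < α = 0.01, we reject H₀.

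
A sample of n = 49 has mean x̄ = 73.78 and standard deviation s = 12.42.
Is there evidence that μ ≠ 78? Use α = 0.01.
One-sample t-test:
H₀: μ = 78
H₁: μ ≠ 78
df = n - 1 = 48
t = (x̄ - μ₀) / (s/√n) = (73.78 - 78) / (12.42/√49) = -2.378
p-value = 0.0214

Since p-value > α = 0.01, we fail to reject H₀.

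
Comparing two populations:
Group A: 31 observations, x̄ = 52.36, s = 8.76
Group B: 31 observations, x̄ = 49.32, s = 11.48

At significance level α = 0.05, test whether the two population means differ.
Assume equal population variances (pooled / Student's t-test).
Student's two-sample t-test (equal variances):
H₀: μ₁ = μ₂
H₁: μ₁ ≠ μ₂
df = n₁ + n₂ - 2 = 60
Pooled variance s_p² = [(n₁-1)s₁² + (n₂-1)s₂²] / (n₁ + n₂ - 2) = [(30)(8.76²) + (30)(11.48²)] / 60 = 104.2640
SE = √(s_p²(1/n₁ + 1/n₂)) = √(104.2640 × (1/31 + 1/31)) = 2.5936
t = (x̄₁ - x̄₂) / SE = (52.36 - 49.32) / 2.5936 = 3.04 / 2.5936 = 1.172
p-value = 0.2458

Since p-value > α = 0.05, we fail to reject H₀.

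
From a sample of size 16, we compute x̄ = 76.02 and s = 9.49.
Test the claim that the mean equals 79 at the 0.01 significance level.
One-sample t-test:
H₀: μ = 79
H₁: μ ≠ 79
df = n - 1 = 15
t = (x̄ - μ₀) / (s/√n) = (76.02 - 79) / (9.49/√16) = -1.256
p-value = 0.2283

Since p-value > α = 0.01, we fail to reject H₀.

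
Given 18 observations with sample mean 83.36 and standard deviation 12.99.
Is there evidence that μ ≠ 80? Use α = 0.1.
One-sample t-test:
H₀: μ = 80
H₁: μ ≠ 80
df = n - 1 = 17
t = (x̄ - μ₀) / (s/√n) = (83.36 - 80) / (12.99/√18) = 1.097
p-value = 0.2878

Since p-value > α = 0.1, we fail to reject H₀.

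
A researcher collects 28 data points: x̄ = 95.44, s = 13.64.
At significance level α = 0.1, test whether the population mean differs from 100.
One-sample t-test:
H₀: μ = 100
H₁: μ ≠ 100
df = n - 1 = 27
t = (x̄ - μ₀) / (s/√n) = (95.44 - 100) / (13.64/√28) = -1.769
p-value = 0.0882

Since p-value < α = 0.1, we reject H₀.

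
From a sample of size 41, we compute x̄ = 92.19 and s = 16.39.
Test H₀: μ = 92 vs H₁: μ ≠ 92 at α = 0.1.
One-sample t-test:
H₀: μ = 92
H₁: μ ≠ 92
df = n - 1 = 40
t = (x̄ - μ₀) / (s/√n) = (92.19 - 92) / (16.39/√41) = 0.074
p-value = 0.9412

Since p-value > α = 0.1, we fail to reject H₀.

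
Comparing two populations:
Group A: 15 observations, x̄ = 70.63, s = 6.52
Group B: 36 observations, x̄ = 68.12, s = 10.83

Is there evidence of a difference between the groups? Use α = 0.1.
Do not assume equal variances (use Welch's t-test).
Welch's two-sample t-test:
H₀: μ₁ = μ₂
H₁: μ₁ ≠ μ₂
s₁²/n₁ = 6.52²/15 = 2.8340,  s₂²/n₂ = 10.83²/36 = 3.2580
SE = √(s₁²/n₁ + s₂²/n₂) = √(2.8340 + 3.2580) = 2.4682
df (Welch-Satterthwaite) = (s₁²/n₁ + s₂²/n₂)² / [(s₁²/n₁)²/(n₁-1) + (s₂²/n₂)²/(n₂-1)] ≈ 42.32
t = (x̄₁ - x̄₂) / SE = (70.63 - 68.12) / 2.4682 = 2.51 / 2.4682 = 1.017
p-value = 0.3150

Since p-value > α = 0.1, we fail to reject H₀.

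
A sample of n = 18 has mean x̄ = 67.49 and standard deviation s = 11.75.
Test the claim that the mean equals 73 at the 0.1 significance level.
One-sample t-test:
H₀: μ = 73
H₁: μ ≠ 73
df = n - 1 = 17
t = (x̄ - μ₀) / (s/√n) = (67.49 - 73) / (11.75/√18) = -1.990
p-value = 0.0630

Since p-value < α = 0.1, we reject H₀.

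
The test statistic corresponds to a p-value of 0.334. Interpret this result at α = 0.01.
Since p = 0.334 > α = 0.01, fail to reject H₀.
There is insufficient evidence to reject the null hypothesis; the result is not statistically significant at the 0.01 level.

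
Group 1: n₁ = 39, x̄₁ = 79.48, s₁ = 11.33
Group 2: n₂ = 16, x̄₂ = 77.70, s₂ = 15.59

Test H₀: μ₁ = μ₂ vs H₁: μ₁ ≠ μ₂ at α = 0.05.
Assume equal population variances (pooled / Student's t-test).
Student's two-sample t-test (equal variances):
H₀: μ₁ = μ₂
H₁: μ₁ ≠ μ₂
df = n₁ + n₂ - 2 = 53
Pooled variance s_p² = [(n₁-1)s₁² + (n₂-1)s₂²] / (n₁ + n₂ - 2) = [(38)(11.33²) + (15)(15.59²)] / 53 = 160.8253
SE = √(s_p²(1/n₁ + 1/n₂)) = √(160.8253 × (1/39 + 1/16)) = 3.7650
t = (x̄₁ - x̄₂) / SE = (79.48 - 77.70) / 3.7650 = 1.78 / 3.7650 = 0.473
p-value = 0.6383

Since p-value > α = 0.05, we fail to reject H₀.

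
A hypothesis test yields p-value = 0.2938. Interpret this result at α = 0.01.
Since p = 0.2938 > α = 0.01, fail to reject H₀.
There is insufficient evidence to reject the null hypothesis; the result is not statistically significant at the 0.01 level.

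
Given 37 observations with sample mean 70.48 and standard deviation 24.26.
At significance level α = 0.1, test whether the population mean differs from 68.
One-sample t-test:
H₀: μ = 68
H₁: μ ≠ 68
df = n - 1 = 36
t = (x̄ - μ₀) / (s/√n) = (70.48 - 68) / (24.26/√37) = 0.622
p-value = 0.5380

Since p-value > α = 0.1, we fail to reject H₀.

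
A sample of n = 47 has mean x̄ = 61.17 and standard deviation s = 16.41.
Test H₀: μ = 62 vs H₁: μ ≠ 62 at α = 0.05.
One-sample t-test:
H₀: μ = 62
H₁: μ ≠ 62
df = n - 1 = 46
t = (x̄ - μ₀) / (s/√n) = (61.17 - 62) / (16.41/√47) = -0.347
p-value = 0.7304

Since p-value > α = 0.05, we fail to reject H₀.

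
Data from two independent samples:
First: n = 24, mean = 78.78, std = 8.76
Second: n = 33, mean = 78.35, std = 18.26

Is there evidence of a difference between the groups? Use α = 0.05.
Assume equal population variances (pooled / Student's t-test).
Student's two-sample t-test (equal variances):
H₀: μ₁ = μ₂
H₁: μ₁ ≠ μ₂
df = n₁ + n₂ - 2 = 55
Pooled variance s_p² = [(n₁-1)s₁² + (n₂-1)s₂²] / (n₁ + n₂ - 2) = [(23)(8.76²) + (32)(18.26²)] / 55 = 226.0845
SE = √(s_p²(1/n₁ + 1/n₂)) = √(226.0845 × (1/24 + 1/33)) = 4.0338
t = (x̄₁ - x̄₂) / SE = (78.78 - 78.35) / 4.0338 = 0.43 / 4.0338 = 0.107
p-value = 0.9155

Since p-value > α = 0.05, we fail to reject H₀.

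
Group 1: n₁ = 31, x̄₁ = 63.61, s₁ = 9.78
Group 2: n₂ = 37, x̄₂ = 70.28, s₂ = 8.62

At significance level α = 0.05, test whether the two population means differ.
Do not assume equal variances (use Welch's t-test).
Welch's two-sample t-test:
H₀: μ₁ = μ₂
H₁: μ₁ ≠ μ₂
s₁²/n₁ = 9.78²/31 = 3.0854,  s₂²/n₂ = 8.62²/37 = 2.0082
SE = √(s₁²/n₁ + s₂²/n₂) = √(3.0854 + 2.0082) = 2.2569
df (Welch-Satterthwaite) = (s₁²/n₁ + s₂²/n₂)² / [(s₁²/n₁)²/(n₁-1) + (s₂²/n₂)²/(n₂-1)] ≈ 60.43
t = (x̄₁ - x̄₂) / SE = (63.61 - 70.28) / 2.2569 = -6.67 / 2.2569 = -2.955
p-value = 0.0044

Since p-value < α = 0.05, we reject H₀.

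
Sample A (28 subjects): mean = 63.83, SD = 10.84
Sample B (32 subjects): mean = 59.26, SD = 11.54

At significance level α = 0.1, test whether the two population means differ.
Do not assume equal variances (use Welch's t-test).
Welch's two-sample t-test:
H₀: μ₁ = μ₂
H₁: μ₁ ≠ μ₂
s₁²/n₁ = 10.84²/28 = 4.1966,  s₂²/n₂ = 11.54²/32 = 4.1616
SE = √(s₁²/n₁ + s₂²/n₂) = √(4.1966 + 4.1616) = 2.8911
df (Welch-Satterthwaite) = (s₁²/n₁ + s₂²/n₂)² / [(s₁²/n₁)²/(n₁-1) + (s₂²/n₂)²/(n₂-1)] ≈ 57.69
t = (x̄₁ - x̄₂) / SE = (63.83 - 59.26) / 2.8911 = 4.57 / 2.8911 = 1.581
p-value = 0.1194

Since p-value > α = 0.1, we fail to reject H₀.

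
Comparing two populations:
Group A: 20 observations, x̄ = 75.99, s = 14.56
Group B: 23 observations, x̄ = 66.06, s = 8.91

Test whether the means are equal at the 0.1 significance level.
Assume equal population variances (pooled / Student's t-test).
Student's two-sample t-test (equal variances):
H₀: μ₁ = μ₂
H₁: μ₁ ≠ μ₂
df = n₁ + n₂ - 2 = 41
Pooled variance s_p² = [(n₁-1)s₁² + (n₂-1)s₂²] / (n₁ + n₂ - 2) = [(19)(14.56²) + (22)(8.91²)] / 41 = 140.8394
SE = √(s_p²(1/n₁ + 1/n₂)) = √(140.8394 × (1/20 + 1/23)) = 3.6284
t = (x̄₁ - x̄₂) / SE = (75.99 - 66.06) / 3.6284 = 9.93 / 3.6284 = 2.737
p-value = 0.0091

Since p-value < α = 0.1, we reject H₀.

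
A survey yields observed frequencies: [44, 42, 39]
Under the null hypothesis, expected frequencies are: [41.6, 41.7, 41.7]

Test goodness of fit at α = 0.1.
Chi-square goodness of fit test:
H₀: observed counts match expected distribution
H₁: observed counts differ from expected distribution
df = k - 1 = 2
χ² = Σ(O - E)²/E
   = (44 - 41.6)²/41.6 + (42 - 41.7)²/41.7 + (39 - 41.7)²/41.7
   = 0.138 + 0.002 + 0.175
   = 0.32
p-value = 0.8541

Since p-value > α = 0.1, we fail to reject H₀.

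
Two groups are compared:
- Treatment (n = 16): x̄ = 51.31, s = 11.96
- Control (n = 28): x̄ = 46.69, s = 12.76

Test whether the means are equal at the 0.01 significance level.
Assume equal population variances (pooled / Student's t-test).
Student's two-sample t-test (equal variances):
H₀: μ₁ = μ₂
H₁: μ₁ ≠ μ₂
df = n₁ + n₂ - 2 = 42
Pooled variance s_p² = [(n₁-1)s₁² + (n₂-1)s₂²] / (n₁ + n₂ - 2) = [(15)(11.96²) + (27)(12.76²)] / 42 = 155.7547
SE = √(s_p²(1/n₁ + 1/n₂)) = √(155.7547 × (1/16 + 1/28)) = 3.9112
t = (x̄₁ - x̄₂) / SE = (51.31 - 46.69) / 3.9112 = 4.62 / 3.9112 = 1.181
p-value = 0.2442

Since p-value > α = 0.01, we fail to reject H₀.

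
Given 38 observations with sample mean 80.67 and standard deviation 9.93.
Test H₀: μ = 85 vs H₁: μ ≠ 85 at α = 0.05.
One-sample t-test:
H₀: μ = 85
H₁: μ ≠ 85
df = n - 1 = 37
t = (x̄ - μ₀) / (s/√n) = (80.67 - 85) / (9.93/√38) = -2.688
p-value = 0.0107

Since p-value < α = 0.05, we reject H₀.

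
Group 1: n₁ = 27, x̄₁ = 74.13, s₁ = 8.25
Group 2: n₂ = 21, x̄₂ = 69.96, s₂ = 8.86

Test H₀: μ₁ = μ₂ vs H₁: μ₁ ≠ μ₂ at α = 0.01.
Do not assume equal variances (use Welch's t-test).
Welch's two-sample t-test:
H₀: μ₁ = μ₂
H₁: μ₁ ≠ μ₂
s₁²/n₁ = 8.25²/27 = 2.5208,  s₂²/n₂ = 8.86²/21 = 3.7381
SE = √(s₁²/n₁ + s₂²/n₂) = √(2.5208 + 3.7381) = 2.5018
df (Welch-Satterthwaite) = (s₁²/n₁ + s₂²/n₂)² / [(s₁²/n₁)²/(n₁-1) + (s₂²/n₂)²/(n₂-1)] ≈ 41.54
t = (x̄₁ - x̄₂) / SE = (74.13 - 69.96) / 2.5018 = 4.17 / 2.5018 = 1.667
p-value = 0.1031

Since p-value > α = 0.01, we fail to reject H₀.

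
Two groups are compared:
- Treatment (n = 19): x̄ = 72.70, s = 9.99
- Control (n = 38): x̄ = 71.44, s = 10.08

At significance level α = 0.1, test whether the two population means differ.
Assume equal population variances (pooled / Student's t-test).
Student's two-sample t-test (equal variances):
H₀: μ₁ = μ₂
H₁: μ₁ ≠ μ₂
df = n₁ + n₂ - 2 = 55
Pooled variance s_p² = [(n₁-1)s₁² + (n₂-1)s₂²] / (n₁ + n₂ - 2) = [(18)(9.99²) + (37)(10.08²)] / 55 = 101.0152
SE = √(s_p²(1/n₁ + 1/n₂)) = √(101.0152 × (1/19 + 1/38)) = 2.8240
t = (x̄₁ - x̄₂) / SE = (72.70 - 71.44) / 2.8240 = 1.26 / 2.8240 = 0.446
p-value = 0.6572

Since p-value > α = 0.1, we fail to reject H₀.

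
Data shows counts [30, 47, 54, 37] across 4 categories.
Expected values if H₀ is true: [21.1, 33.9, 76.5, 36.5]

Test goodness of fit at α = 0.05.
Chi-square goodness of fit test:
H₀: observed counts match expected distribution
H₁: observed counts differ from expected distribution
df = k - 1 = 3
χ² = Σ(O - E)²/E
   = (30 - 21.1)²/21.1 + (47 - 33.9)²/33.9 + (54 - 76.5)²/76.5 + (37 - 36.5)²/36.5
   = 3.754 + 5.062 + 6.618 + 0.007
   = 15.44
p-value = 0.0015

Since p-value < α = 0.05, we reject H₀.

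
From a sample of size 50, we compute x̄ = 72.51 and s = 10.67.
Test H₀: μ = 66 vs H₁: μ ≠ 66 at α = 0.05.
One-sample t-test:
H₀: μ = 66
H₁: μ ≠ 66
df = n - 1 = 49
t = (x̄ - μ₀) / (s/√n) = (72.51 - 66) / (10.67/√50) = 4.314
p-value = 0.0001

Since p-value < α = 0.05, we reject H₀.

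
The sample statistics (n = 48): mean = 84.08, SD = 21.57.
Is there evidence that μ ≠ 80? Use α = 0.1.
One-sample t-test:
H₀: μ = 80
H₁: μ ≠ 80
df = n - 1 = 47
t = (x̄ - μ₀) / (s/√n) = (84.08 - 80) / (21.57/√48) = 1.310
p-value = 0.1964

Since p-value > α = 0.1, we fail to reject H₀.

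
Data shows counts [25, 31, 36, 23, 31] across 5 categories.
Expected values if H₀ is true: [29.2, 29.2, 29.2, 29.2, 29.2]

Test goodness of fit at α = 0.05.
Chi-square goodness of fit test:
H₀: observed counts match expected distribution
H₁: observed counts differ from expected distribution
df = k - 1 = 4
χ² = Σ(O - E)²/E
   = (25 - 29.2)²/29.2 + (31 - 29.2)²/29.2 + (36 - 29.2)²/29.2 + (23 - 29.2)²/29.2 + (31 - 29.2)²/29.2
   = 0.604 + 0.111 + 1.584 + 1.316 + 0.111
   = 3.73
p-value = 0.4444

Since p-value > α = 0.05, we fail to reject H₀.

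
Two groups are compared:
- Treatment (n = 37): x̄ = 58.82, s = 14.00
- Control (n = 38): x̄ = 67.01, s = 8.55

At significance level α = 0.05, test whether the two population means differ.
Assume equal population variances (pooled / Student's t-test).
Student's two-sample t-test (equal variances):
H₀: μ₁ = μ₂
H₁: μ₁ ≠ μ₂
df = n₁ + n₂ - 2 = 73
Pooled variance s_p² = [(n₁-1)s₁² + (n₂-1)s₂²] / (n₁ + n₂ - 2) = [(36)(14.00²) + (37)(8.55²)] / 73 = 133.7095
SE = √(s_p²(1/n₁ + 1/n₂)) = √(133.7095 × (1/37 + 1/38)) = 2.6707
t = (x̄₁ - x̄₂) / SE = (58.82 - 67.01) / 2.6707 = -8.19 / 2.6707 = -3.067
p-value = 0.0030

Since p-value < α = 0.05, we reject H₀.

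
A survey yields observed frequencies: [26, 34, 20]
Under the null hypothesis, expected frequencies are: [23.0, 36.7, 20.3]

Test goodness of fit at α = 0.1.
Chi-square goodness of fit test:
H₀: observed counts match expected distribution
H₁: observed counts differ from expected distribution
df = k - 1 = 2
χ² = Σ(O - E)²/E
   = (26 - 23.0)²/23.0 + (34 - 36.7)²/36.7 + (20 - 20.3)²/20.3
   = 0.391 + 0.199 + 0.004
   = 0.59
p-value = 0.7429

Since p-value > α = 0.1, we fail to reject H₀.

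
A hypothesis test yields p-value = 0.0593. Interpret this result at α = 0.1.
Since p = 0.0593 < α = 0.1, reject H₀.
There is sufficient evidence to reject the null hypothesis; the result is statistically significant at the 0.1 level.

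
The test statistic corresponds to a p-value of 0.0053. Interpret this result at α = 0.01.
Since p = 0.0053 < α = 0.01, reject H₀.
There is sufficient evidence to reject the null hypothesis; the result is statistically significant at the 0.01 level.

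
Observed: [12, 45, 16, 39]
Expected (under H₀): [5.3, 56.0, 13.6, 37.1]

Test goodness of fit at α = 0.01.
Chi-square goodness of fit test:
H₀: observed counts match expected distribution
H₁: observed counts differ from expected distribution
df = k - 1 = 3
χ² = Σ(O - E)²/E
   = (12 - 5.3)²/5.3 + (45 - 56.0)²/56.0 + (16 - 13.6)²/13.6 + (39 - 37.1)²/37.1
   = 8.470 + 2.161 + 0.424 + 0.097
   = 11.15
p-value = 0.0109

Since p-value > α = 0.01, we fail to reject H₀.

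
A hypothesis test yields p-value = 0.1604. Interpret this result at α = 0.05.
Since p = 0.1604 > α = 0.05, fail to reject H₀.
There is insufficient evidence to reject the null hypothesis; the result is not statistically significant at the 0.05 level.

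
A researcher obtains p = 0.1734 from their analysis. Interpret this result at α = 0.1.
Since p = 0.1734 > α = 0.1, fail to reject H₀.
There is insufficient evidence to reject the null hypothesis; the result is not statistically significant at the 0.1 level.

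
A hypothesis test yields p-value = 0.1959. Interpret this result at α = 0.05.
Since p = 0.1959 > α = 0.05, fail to reject H₀.
There is insufficient evidence to reject the null hypothesis; the result is not statistically significant at the 0.05 level.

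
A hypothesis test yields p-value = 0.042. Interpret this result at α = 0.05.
Since p = 0.042 < α = 0.05, reject H₀.
There is sufficient evidence to reject the null hypothesis; the result is statistically significant at the 0.05 level.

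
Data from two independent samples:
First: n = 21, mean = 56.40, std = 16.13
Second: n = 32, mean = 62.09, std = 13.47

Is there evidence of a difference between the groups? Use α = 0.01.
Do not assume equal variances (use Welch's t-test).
Welch's two-sample t-test:
H₀: μ₁ = μ₂
H₁: μ₁ ≠ μ₂
s₁²/n₁ = 16.13²/21 = 12.3894,  s₂²/n₂ = 13.47²/32 = 5.6700
SE = √(s₁²/n₁ + s₂²/n₂) = √(12.3894 + 5.6700) = 4.2496
df (Welch-Satterthwaite) = (s₁²/n₁ + s₂²/n₂)² / [(s₁²/n₁)²/(n₁-1) + (s₂²/n₂)²/(n₂-1)] ≈ 37.44
t = (x̄₁ - x̄₂) / SE = (56.40 - 62.09) / 4.2496 = -5.69 / 4.2496 = -1.339
p-value = 0.1887

Since p-value > α = 0.01, we fail to reject H₀.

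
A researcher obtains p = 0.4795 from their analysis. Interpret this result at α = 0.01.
Since p = 0.4795 > α = 0.01, fail to reject H₀.
There is insufficient evidence to reject the null hypothesis; the result is not statistically significant at the 0.01 level.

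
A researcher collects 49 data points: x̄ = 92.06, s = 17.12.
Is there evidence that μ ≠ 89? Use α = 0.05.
One-sample t-test:
H₀: μ = 89
H₁: μ ≠ 89
df = n - 1 = 48
t = (x̄ - μ₀) / (s/√n) = (92.06 - 89) / (17.12/√49) = 1.251
p-value = 0.2169

Since p-value > α = 0.05, we fail to reject H₀.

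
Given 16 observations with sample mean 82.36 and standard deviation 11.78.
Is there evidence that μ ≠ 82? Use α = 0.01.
One-sample t-test:
H₀: μ = 82
H₁: μ ≠ 82
df = n - 1 = 15
t = (x̄ - μ₀) / (s/√n) = (82.36 - 82) / (11.78/√16) = 0.122
p-value = 0.9043

Since p-value > α = 0.01, we fail to reject H₀.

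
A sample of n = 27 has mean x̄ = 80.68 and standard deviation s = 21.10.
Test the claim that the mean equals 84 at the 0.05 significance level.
One-sample t-test:
H₀: μ = 84
H₁: μ ≠ 84
df = n - 1 = 26
t = (x̄ - μ₀) / (s/√n) = (80.68 - 84) / (21.10/√27) = -0.818
p-value = 0.4210

Since p-value > α = 0.05, we fail to reject H₀.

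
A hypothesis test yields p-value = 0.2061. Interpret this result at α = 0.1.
Since p = 0.2061 > α = 0.1, fail to reject H₀.
There is insufficient evidence to reject the null hypothesis; the result is not statistically significant at the 0.1 level.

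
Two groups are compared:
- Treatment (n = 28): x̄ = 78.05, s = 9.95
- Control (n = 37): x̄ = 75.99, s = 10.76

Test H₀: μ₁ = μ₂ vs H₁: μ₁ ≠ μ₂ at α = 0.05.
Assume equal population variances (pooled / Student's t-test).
Student's two-sample t-test (equal variances):
H₀: μ₁ = μ₂
H₁: μ₁ ≠ μ₂
df = n₁ + n₂ - 2 = 63
Pooled variance s_p² = [(n₁-1)s₁² + (n₂-1)s₂²] / (n₁ + n₂ - 2) = [(27)(9.95²) + (36)(10.76²)] / 63 = 108.5883
SE = √(s_p²(1/n₁ + 1/n₂)) = √(108.5883 × (1/28 + 1/37)) = 2.6102
t = (x̄₁ - x̄₂) / SE = (78.05 - 75.99) / 2.6102 = 2.06 / 2.6102 = 0.789
p-value = 0.4329

Since p-value > α = 0.05, we fail to reject H₀.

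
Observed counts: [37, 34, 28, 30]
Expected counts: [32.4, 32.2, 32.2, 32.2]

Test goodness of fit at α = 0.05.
Chi-square goodness of fit test:
H₀: observed counts match expected distribution
H₁: observed counts differ from expected distribution
df = k - 1 = 3
χ² = Σ(O - E)²/E
   = (37 - 32.4)²/32.4 + (34 - 32.2)²/32.2 + (28 - 32.2)²/32.2 + (30 - 32.2)²/32.2
   = 0.653 + 0.101 + 0.548 + 0.150
   = 1.45
p-value = 0.6934

Since p-value > α = 0.05, we fail to reject H₀.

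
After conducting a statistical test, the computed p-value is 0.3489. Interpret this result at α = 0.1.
Since p = 0.3489 > α = 0.1, fail to reject H₀.
There is insufficient evidence to reject the null hypothesis; the result is not statistically significant at the 0.1 level.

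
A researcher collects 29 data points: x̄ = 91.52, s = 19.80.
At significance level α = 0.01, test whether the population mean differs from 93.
One-sample t-test:
H₀: μ = 93
H₁: μ ≠ 93
df = n - 1 = 28
t = (x̄ - μ₀) / (s/√n) = (91.52 - 93) / (19.80/√29) = -0.403
p-value = 0.6904

Since p-value > α = 0.01, we fail to reject H₀.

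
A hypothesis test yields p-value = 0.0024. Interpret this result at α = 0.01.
Since p = 0.0024 < α = 0.01, reject H₀.
There is sufficient evidence to reject the null hypothesis; the result is statistically significant at the 0.01 level.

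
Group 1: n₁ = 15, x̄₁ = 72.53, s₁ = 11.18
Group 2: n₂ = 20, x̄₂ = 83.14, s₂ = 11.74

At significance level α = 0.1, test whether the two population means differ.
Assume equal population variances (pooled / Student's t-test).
Student's two-sample t-test (equal variances):
H₀: μ₁ = μ₂
H₁: μ₁ ≠ μ₂
df = n₁ + n₂ - 2 = 33
Pooled variance s_p² = [(n₁-1)s₁² + (n₂-1)s₂²] / (n₁ + n₂ - 2) = [(14)(11.18²) + (19)(11.74²)] / 33 = 132.3824
SE = √(s_p²(1/n₁ + 1/n₂)) = √(132.3824 × (1/15 + 1/20)) = 3.9300
t = (x̄₁ - x̄₂) / SE = (72.53 - 83.14) / 3.9300 = -10.61 / 3.9300 = -2.700
p-value = 0.0109

Since p-value < α = 0.1, we reject H₀.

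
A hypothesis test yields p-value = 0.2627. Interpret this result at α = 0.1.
Since p = 0.2627 > α = 0.1, fail to reject H₀.
There is insufficient evidence to reject the null hypothesis; the result is not statistically significant at the 0.1 level.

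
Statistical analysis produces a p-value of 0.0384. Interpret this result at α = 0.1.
Since p = 0.0384 < α = 0.1, reject H₀.
There is sufficient evidence to reject the null hypothesis; the result is statistically significant at the 0.1 level.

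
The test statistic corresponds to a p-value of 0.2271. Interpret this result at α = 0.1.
Since p = 0.2271 > α = 0.1, fail to reject H₀.
There is insufficient evidence to reject the null hypothesis; the result is not statistically significant at the 0.1 level.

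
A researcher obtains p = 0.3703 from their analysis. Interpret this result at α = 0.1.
Since p = 0.3703 > α = 0.1, fail to reject H₀.
There is insufficient evidence to reject the null hypothesis; the result is not statistically significant at the 0.1 level.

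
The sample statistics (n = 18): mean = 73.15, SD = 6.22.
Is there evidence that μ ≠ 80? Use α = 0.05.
One-sample t-test:
H₀: μ = 80
H₁: μ ≠ 80
df = n - 1 = 17
t = (x̄ - μ₀) / (s/√n) = (73.15 - 80) / (6.22/√18) = -4.672
p-value = 0.0002

Since p-value < α = 0.05, we reject H₀.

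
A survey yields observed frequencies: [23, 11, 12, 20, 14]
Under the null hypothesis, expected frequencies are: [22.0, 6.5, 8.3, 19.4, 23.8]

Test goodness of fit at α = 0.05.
Chi-square goodness of fit test:
H₀: observed counts match expected distribution
H₁: observed counts differ from expected distribution
df = k - 1 = 4
χ² = Σ(O - E)²/E
   = (23 - 22.0)²/22.0 + (11 - 6.5)²/6.5 + (12 - 8.3)²/8.3 + (20 - 19.4)²/19.4 + (14 - 23.8)²/23.8
   = 0.045 + 3.115 + 1.649 + 0.019 + 4.035
   = 8.86
p-value = 0.0646

Since p-value > α = 0.05, we fail to reject H₀.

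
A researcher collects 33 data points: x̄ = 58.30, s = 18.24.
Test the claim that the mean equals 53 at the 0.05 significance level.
One-sample t-test:
H₀: μ = 53
H₁: μ ≠ 53
df = n - 1 = 32
t = (x̄ - μ₀) / (s/√n) = (58.30 - 53) / (18.24/√33) = 1.669
p-value = 0.1048

Since p-value > α = 0.05, we fail to reject H₀.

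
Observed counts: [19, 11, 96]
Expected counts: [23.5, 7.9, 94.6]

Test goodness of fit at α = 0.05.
Chi-square goodness of fit test:
H₀: observed counts match expected distribution
H₁: observed counts differ from expected distribution
df = k - 1 = 2
χ² = Σ(O - E)²/E
   = (19 - 23.5)²/23.5 + (11 - 7.9)²/7.9 + (96 - 94.6)²/94.6
   = 0.862 + 1.216 + 0.021
   = 2.10
p-value = 0.3501

Since p-value > α = 0.05, we fail to reject H₀.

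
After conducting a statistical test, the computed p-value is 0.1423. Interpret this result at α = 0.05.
Since p = 0.1423 > α = 0.05, fail to reject H₀.
There is insufficient evidence to reject the null hypothesis; the result is not statistically significant at the 0.05 level.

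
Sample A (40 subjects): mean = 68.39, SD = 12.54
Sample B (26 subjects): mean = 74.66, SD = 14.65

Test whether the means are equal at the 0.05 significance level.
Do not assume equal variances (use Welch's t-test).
Welch's two-sample t-test:
H₀: μ₁ = μ₂
H₁: μ₁ ≠ μ₂
s₁²/n₁ = 12.54²/40 = 3.9313,  s₂²/n₂ = 14.65²/26 = 8.2547
SE = √(s₁²/n₁ + s₂²/n₂) = √(3.9313 + 8.2547) = 3.4908
df (Welch-Satterthwaite) = (s₁²/n₁ + s₂²/n₂)² / [(s₁²/n₁)²/(n₁-1) + (s₂²/n₂)²/(n₂-1)] ≈ 47.57
t = (x̄₁ - x̄₂) / SE = (68.39 - 74.66) / 3.4908 = -6.27 / 3.4908 = -1.796
p-value = 0.0788

Since p-value > α = 0.05, we fail to reject H₀.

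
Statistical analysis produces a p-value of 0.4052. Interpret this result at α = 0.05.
Since p = 0.4052 > α = 0.05, fail to reject H₀.
There is insufficient evidence to reject the null hypothesis; the result is not statistically significant at the 0.05 level.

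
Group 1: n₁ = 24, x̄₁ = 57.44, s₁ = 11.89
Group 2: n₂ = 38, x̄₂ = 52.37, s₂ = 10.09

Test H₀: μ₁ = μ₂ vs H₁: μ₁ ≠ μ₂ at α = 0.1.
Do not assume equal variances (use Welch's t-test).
Welch's two-sample t-test:
H₀: μ₁ = μ₂
H₁: μ₁ ≠ μ₂
s₁²/n₁ = 11.89²/24 = 5.8905,  s₂²/n₂ = 10.09²/38 = 2.6792
SE = √(s₁²/n₁ + s₂²/n₂) = √(5.8905 + 2.6792) = 2.9274
df (Welch-Satterthwaite) = (s₁²/n₁ + s₂²/n₂)² / [(s₁²/n₁)²/(n₁-1) + (s₂²/n₂)²/(n₂-1)] ≈ 43.13
t = (x̄₁ - x̄₂) / SE = (57.44 - 52.37) / 2.9274 = 5.07 / 2.9274 = 1.732
p-value = 0.0904

Since p-value < α = 0.1, we reject H₀.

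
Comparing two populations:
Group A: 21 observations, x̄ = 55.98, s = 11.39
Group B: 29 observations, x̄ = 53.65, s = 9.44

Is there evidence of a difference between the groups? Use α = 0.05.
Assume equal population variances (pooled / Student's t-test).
Student's two-sample t-test (equal variances):
H₀: μ₁ = μ₂
H₁: μ₁ ≠ μ₂
df = n₁ + n₂ - 2 = 48
Pooled variance s_p² = [(n₁-1)s₁² + (n₂-1)s₂²] / (n₁ + n₂ - 2) = [(20)(11.39²) + (28)(9.44²)] / 48 = 106.0380
SE = √(s_p²(1/n₁ + 1/n₂)) = √(106.0380 × (1/21 + 1/29)) = 2.9506
t = (x̄₁ - x̄₂) / SE = (55.98 - 53.65) / 2.9506 = 2.33 / 2.9506 = 0.790
p-value = 0.4336

Since p-value > α = 0.05, we fail to reject H₀.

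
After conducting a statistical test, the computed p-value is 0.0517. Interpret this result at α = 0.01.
Since p = 0.0517 > α = 0.01, fail to reject H₀.
There is insufficient evidence to reject the null hypothesis; the result is not statistically significant at the 0.01 level.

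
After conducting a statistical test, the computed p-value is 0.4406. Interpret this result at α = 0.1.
Since p = 0.4406 > α = 0.1, fail to reject H₀.
There is insufficient evidence to reject the null hypothesis; the result is not statistically significant at the 0.1 level.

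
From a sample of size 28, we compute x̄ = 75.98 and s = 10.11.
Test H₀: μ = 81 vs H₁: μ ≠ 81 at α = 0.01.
One-sample t-test:
H₀: μ = 81
H₁: μ ≠ 81
df = n - 1 = 27
t = (x̄ - μ₀) / (s/√n) = (75.98 - 81) / (10.11/√28) = -2.627
p-value = 0.0140

Since p-value > α = 0.01, we fail to reject H₀.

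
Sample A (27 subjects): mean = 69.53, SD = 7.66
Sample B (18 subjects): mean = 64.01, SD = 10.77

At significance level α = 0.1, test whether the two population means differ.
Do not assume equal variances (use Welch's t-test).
Welch's two-sample t-test:
H₀: μ₁ = μ₂
H₁: μ₁ ≠ μ₂
s₁²/n₁ = 7.66²/27 = 2.1732,  s₂²/n₂ = 10.77²/18 = 6.4440
SE = √(s₁²/n₁ + s₂²/n₂) = √(2.1732 + 6.4440) = 2.9355
df (Welch-Satterthwaite) = (s₁²/n₁ + s₂²/n₂)² / [(s₁²/n₁)²/(n₁-1) + (s₂²/n₂)²/(n₂-1)] ≈ 28.30
t = (x̄₁ - x̄₂) / SE = (69.53 - 64.01) / 2.9355 = 5.52 / 2.9355 = 1.880
p-value = 0.0704

Since p-value < α = 0.1, we reject H₀.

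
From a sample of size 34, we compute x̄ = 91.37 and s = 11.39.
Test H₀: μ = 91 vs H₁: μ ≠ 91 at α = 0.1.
One-sample t-test:
H₀: μ = 91
H₁: μ ≠ 91
df = n - 1 = 33
t = (x̄ - μ₀) / (s/√n) = (91.37 - 91) / (11.39/√34) = 0.189
p-value = 0.8509

Since p-value > α = 0.1, we fail to reject H₀.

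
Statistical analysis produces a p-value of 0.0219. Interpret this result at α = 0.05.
Since p = 0.0219 < α = 0.05, reject H₀.
There is sufficient evidence to reject the null hypothesis; the result is statistically significant at the 0.05 level.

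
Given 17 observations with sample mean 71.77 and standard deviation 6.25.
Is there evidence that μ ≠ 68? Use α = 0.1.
One-sample t-test:
H₀: μ = 68
H₁: μ ≠ 68
df = n - 1 = 16
t = (x̄ - μ₀) / (s/√n) = (71.77 - 68) / (6.25/√17) = 2.487
p-value = 0.0243

Since p-value < α = 0.1, we reject H₀.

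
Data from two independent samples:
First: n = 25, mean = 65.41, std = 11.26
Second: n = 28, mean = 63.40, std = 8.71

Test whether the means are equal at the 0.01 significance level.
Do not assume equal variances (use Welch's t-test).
Welch's two-sample t-test:
H₀: μ₁ = μ₂
H₁: μ₁ ≠ μ₂
s₁²/n₁ = 11.26²/25 = 5.0715,  s₂²/n₂ = 8.71²/28 = 2.7094
SE = √(s₁²/n₁ + s₂²/n₂) = √(5.0715 + 2.7094) = 2.7894
df (Welch-Satterthwaite) = (s₁²/n₁ + s₂²/n₂)² / [(s₁²/n₁)²/(n₁-1) + (s₂²/n₂)²/(n₂-1)] ≈ 45.06
t = (x̄₁ - x̄₂) / SE = (65.41 - 63.40) / 2.7894 = 2.01 / 2.7894 = 0.721
p-value = 0.4749

Since p-value > α = 0.01, we fail to reject H₀.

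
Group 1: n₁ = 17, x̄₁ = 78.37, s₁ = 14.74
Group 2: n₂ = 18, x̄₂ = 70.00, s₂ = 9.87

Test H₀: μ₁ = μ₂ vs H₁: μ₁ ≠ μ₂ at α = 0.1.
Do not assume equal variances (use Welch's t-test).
Welch's two-sample t-test:
H₀: μ₁ = μ₂
H₁: μ₁ ≠ μ₂
s₁²/n₁ = 14.74²/17 = 12.7804,  s₂²/n₂ = 9.87²/18 = 5.4120
SE = √(s₁²/n₁ + s₂²/n₂) = √(12.7804 + 5.4120) = 4.2653
df (Welch-Satterthwaite) = (s₁²/n₁ + s₂²/n₂)² / [(s₁²/n₁)²/(n₁-1) + (s₂²/n₂)²/(n₂-1)] ≈ 27.74
t = (x̄₁ - x̄₂) / SE = (78.37 - 70.00) / 4.2653 = 8.37 / 4.2653 = 1.962
p-value = 0.0598

Since p-value < α = 0.1, we reject H₀.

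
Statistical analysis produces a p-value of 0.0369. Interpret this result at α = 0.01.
Since p = 0.0369 > α = 0.01, fail to reject H₀.
There is insufficient evidence to reject the null hypothesis; the result is not statistically significant at the 0.01 level.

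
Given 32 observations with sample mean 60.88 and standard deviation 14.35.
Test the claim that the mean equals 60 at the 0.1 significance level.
One-sample t-test:
H₀: μ = 60
H₁: μ ≠ 60
df = n - 1 = 31
t = (x̄ - μ₀) / (s/√n) = (60.88 - 60) / (14.35/√32) = 0.347
p-value = 0.7310

Since p-value > α = 0.1, we fail to reject H₀.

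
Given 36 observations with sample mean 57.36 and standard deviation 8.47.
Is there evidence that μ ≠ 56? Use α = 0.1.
One-sample t-test:
H₀: μ = 56
H₁: μ ≠ 56
df = n - 1 = 35
t = (x̄ - μ₀) / (s/√n) = (57.36 - 56) / (8.47/√36) = 0.963
p-value = 0.3420

Since p-value > α = 0.1, we fail to reject H₀.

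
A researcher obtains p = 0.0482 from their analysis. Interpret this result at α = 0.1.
Since p = 0.0482 < α = 0.1, reject H₀.
There is sufficient evidence to reject the null hypothesis; the result is statistically significant at the 0.1 level.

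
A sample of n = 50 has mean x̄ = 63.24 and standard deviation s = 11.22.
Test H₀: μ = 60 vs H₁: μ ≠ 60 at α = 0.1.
One-sample t-test:
H₀: μ = 60
H₁: μ ≠ 60
df = n - 1 = 49
t = (x̄ - μ₀) / (s/√n) = (63.24 - 60) / (11.22/√50) = 2.042
p-value = 0.0466

Since p-value < α = 0.1, we reject H₀.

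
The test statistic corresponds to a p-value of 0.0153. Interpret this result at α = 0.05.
Since p = 0.0153 < α = 0.05, reject H₀.
There is sufficient evidence to reject the null hypothesis; the result is statistically significant at the 0.05 level.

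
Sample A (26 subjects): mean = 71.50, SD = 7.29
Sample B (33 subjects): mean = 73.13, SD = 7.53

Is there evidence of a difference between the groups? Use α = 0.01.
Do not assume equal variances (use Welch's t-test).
Welch's two-sample t-test:
H₀: μ₁ = μ₂
H₁: μ₁ ≠ μ₂
s₁²/n₁ = 7.29²/26 = 2.0440,  s₂²/n₂ = 7.53²/33 = 1.7182
SE = √(s₁²/n₁ + s₂²/n₂) = √(2.0440 + 1.7182) = 1.9396
df (Welch-Satterthwaite) = (s₁²/n₁ + s₂²/n₂)² / [(s₁²/n₁)²/(n₁-1) + (s₂²/n₂)²/(n₂-1)] ≈ 54.57
t = (x̄₁ - x̄₂) / SE = (71.50 - 73.13) / 1.9396 = -1.63 / 1.9396 = -0.840
p-value = 0.4044

Since p-value > α = 0.01, we fail to reject H₀.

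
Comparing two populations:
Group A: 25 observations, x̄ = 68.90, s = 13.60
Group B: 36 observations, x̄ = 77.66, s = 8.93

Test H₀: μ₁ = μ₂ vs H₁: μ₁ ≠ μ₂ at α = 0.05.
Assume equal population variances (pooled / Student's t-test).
Student's two-sample t-test (equal variances):
H₀: μ₁ = μ₂
H₁: μ₁ ≠ μ₂
df = n₁ + n₂ - 2 = 59
Pooled variance s_p² = [(n₁-1)s₁² + (n₂-1)s₂²] / (n₁ + n₂ - 2) = [(24)(13.60²) + (35)(8.93²)] / 59 = 122.5443
SE = √(s_p²(1/n₁ + 1/n₂)) = √(122.5443 × (1/25 + 1/36)) = 2.8820
t = (x̄₁ - x̄₂) / SE = (68.90 - 77.66) / 2.8820 = -8.76 / 2.8820 = -3.040
p-value = 0.0035

Since p-value < α = 0.05, we reject H₀.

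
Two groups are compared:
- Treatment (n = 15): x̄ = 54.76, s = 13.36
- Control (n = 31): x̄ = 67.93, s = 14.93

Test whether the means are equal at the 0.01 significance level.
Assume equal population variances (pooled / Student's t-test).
Student's two-sample t-test (equal variances):
H₀: μ₁ = μ₂
H₁: μ₁ ≠ μ₂
df = n₁ + n₂ - 2 = 44
Pooled variance s_p² = [(n₁-1)s₁² + (n₂-1)s₂²] / (n₁ + n₂ - 2) = [(14)(13.36²) + (30)(14.93²)] / 44 = 208.7728
SE = √(s_p²(1/n₁ + 1/n₂)) = √(208.7728 × (1/15 + 1/31)) = 4.5445
t = (x̄₁ - x̄₂) / SE = (54.76 - 67.93) / 4.5445 = -13.17 / 4.5445 = -2.898
p-value = 0.0058

Since p-value < α = 0.01, we reject H₀.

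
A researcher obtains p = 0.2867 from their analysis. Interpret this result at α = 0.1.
Since p = 0.2867 > α = 0.1, fail to reject H₀.
There is insufficient evidence to reject the null hypothesis; the result is not statistically significant at the 0.1 level.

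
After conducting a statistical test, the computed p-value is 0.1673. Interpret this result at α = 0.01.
Since p = 0.1673 > α = 0.01, fail to reject H₀.
There is insufficient evidence to reject the null hypothesis; the result is not statistically significant at the 0.01 level.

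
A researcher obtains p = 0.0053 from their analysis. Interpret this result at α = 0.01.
Since p = 0.0053 < α = 0.01, reject H₀.
There is sufficient evidence to reject the null hypothesis; the result is statistically significant at the 0.01 level.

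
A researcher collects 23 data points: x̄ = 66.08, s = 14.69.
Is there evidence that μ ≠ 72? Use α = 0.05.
One-sample t-test:
H₀: μ = 72
H₁: μ ≠ 72
df = n - 1 = 22
t = (x̄ - μ₀) / (s/√n) = (66.08 - 72) / (14.69/√23) = -1.933
p-value = 0.0662

Since p-value > α = 0.05, we fail to reject H₀.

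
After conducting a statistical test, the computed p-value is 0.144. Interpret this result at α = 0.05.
Since p = 0.144 > α = 0.05, fail to reject H₀.
There is insufficient evidence to reject the null hypothesis; the result is not statistically significant at the 0.05 level.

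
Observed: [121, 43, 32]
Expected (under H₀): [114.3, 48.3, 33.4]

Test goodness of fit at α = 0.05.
Chi-square goodness of fit test:
H₀: observed counts match expected distribution
H₁: observed counts differ from expected distribution
df = k - 1 = 2
χ² = Σ(O - E)²/E
   = (121 - 114.3)²/114.3 + (43 - 48.3)²/48.3 + (32 - 33.4)²/33.4
   = 0.393 + 0.582 + 0.059
   = 1.03
p-value = 0.5966

Since p-value > α = 0.05, we fail to reject H₀.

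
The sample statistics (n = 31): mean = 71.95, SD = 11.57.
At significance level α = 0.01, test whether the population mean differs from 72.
One-sample t-test:
H₀: μ = 72
H₁: μ ≠ 72
df = n - 1 = 30
t = (x̄ - μ₀) / (s/√n) = (71.95 - 72) / (11.57/√31) = -0.024
p-value = 0.9810

Since p-value > α = 0.01, we fail to reject H₀.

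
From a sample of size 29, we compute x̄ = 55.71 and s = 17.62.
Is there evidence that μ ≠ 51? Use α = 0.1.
One-sample t-test:
H₀: μ = 51
H₁: μ ≠ 51
df = n - 1 = 28
t = (x̄ - μ₀) / (s/√n) = (55.71 - 51) / (17.62/√29) = 1.440
p-value = 0.1611

Since p-value > α = 0.1, we fail to reject H₀.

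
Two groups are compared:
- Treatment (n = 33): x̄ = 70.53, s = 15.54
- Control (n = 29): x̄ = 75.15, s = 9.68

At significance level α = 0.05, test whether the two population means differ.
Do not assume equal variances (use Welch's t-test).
Welch's two-sample t-test:
H₀: μ₁ = μ₂
H₁: μ₁ ≠ μ₂
s₁²/n₁ = 15.54²/33 = 7.3179,  s₂²/n₂ = 9.68²/29 = 3.2311
SE = √(s₁²/n₁ + s₂²/n₂) = √(7.3179 + 3.2311) = 3.2479
df (Welch-Satterthwaite) = (s₁²/n₁ + s₂²/n₂)² / [(s₁²/n₁)²/(n₁-1) + (s₂²/n₂)²/(n₂-1)] ≈ 54.38
t = (x̄₁ - x̄₂) / SE = (70.53 - 75.15) / 3.2479 = -4.62 / 3.2479 = -1.422
p-value = 0.1606

Since p-value > α = 0.05, we fail to reject H₀.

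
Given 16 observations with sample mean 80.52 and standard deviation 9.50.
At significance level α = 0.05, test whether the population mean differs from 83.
One-sample t-test:
H₀: μ = 83
H₁: μ ≠ 83
df = n - 1 = 15
t = (x̄ - μ₀) / (s/√n) = (80.52 - 83) / (9.50/√16) = -1.044
p-value = 0.3129

Since p-value > α = 0.05, we fail to reject H₀.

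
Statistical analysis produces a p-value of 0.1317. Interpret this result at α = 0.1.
Since p = 0.1317 > α = 0.1, fail to reject H₀.
There is insufficient evidence to reject the null hypothesis; the result is not statistically significant at the 0.1 level.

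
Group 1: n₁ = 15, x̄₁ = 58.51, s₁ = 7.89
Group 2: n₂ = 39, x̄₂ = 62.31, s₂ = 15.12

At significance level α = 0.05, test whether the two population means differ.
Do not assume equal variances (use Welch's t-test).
Welch's two-sample t-test:
H₀: μ₁ = μ₂
H₁: μ₁ ≠ μ₂
s₁²/n₁ = 7.89²/15 = 4.1501,  s₂²/n₂ = 15.12²/39 = 5.8619
SE = √(s₁²/n₁ + s₂²/n₂) = √(4.1501 + 5.8619) = 3.1642
df (Welch-Satterthwaite) = (s₁²/n₁ + s₂²/n₂)² / [(s₁²/n₁)²/(n₁-1) + (s₂²/n₂)²/(n₂-1)] ≈ 46.96
t = (x̄₁ - x̄₂) / SE = (58.51 - 62.31) / 3.1642 = -3.80 / 3.1642 = -1.201
p-value = 0.2358

Since p-value > α = 0.05, we fail to reject H₀.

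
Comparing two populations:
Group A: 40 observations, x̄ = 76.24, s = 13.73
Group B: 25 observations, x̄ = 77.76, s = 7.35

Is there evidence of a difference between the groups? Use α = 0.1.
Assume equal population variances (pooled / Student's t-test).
Student's two-sample t-test (equal variances):
H₀: μ₁ = μ₂
H₁: μ₁ ≠ μ₂
df = n₁ + n₂ - 2 = 63
Pooled variance s_p² = [(n₁-1)s₁² + (n₂-1)s₂²] / (n₁ + n₂ - 2) = [(39)(13.73²) + (24)(7.35²)] / 63 = 137.2785
SE = √(s_p²(1/n₁ + 1/n₂)) = √(137.2785 × (1/40 + 1/25)) = 2.9872
t = (x̄₁ - x̄₂) / SE = (76.24 - 77.76) / 2.9872 = -1.52 / 2.9872 = -0.509
p-value = 0.6126

Since p-value > α = 0.1, we fail to reject H₀.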